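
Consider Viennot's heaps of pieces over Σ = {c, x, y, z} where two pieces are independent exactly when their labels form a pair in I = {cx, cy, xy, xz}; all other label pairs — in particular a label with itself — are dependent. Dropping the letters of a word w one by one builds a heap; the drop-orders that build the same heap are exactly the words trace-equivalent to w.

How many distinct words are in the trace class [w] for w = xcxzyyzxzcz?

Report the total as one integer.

165

0(x) covers ∅
1(c) covers ∅
2(x) covers 0:x
3(z) covers 1:c
4(y) covers 3:z
5(y) covers 4:y
6(z) covers 5:y
7(x) covers 2:x
8(z) covers 6:z
9(c) covers 8:z
10(z) covers 9:c
floor of heap: 0:x, 1:c
completions by unplaced set U, small U first (add the entries for U minus each lowest piece of U):
  |U|=1: {7}:1  {10}:1
  |U|=2: {2,7}:1  {7,10}:2  {9,10}:1
  |U|=3: {0,2,7}:1  {2,7,10}:3  {7,9,10}:3  {8,9,10}:1
  |U|=4: {0,2,7,10}:4  {2,7,9,10}:6  {6,8,9,10}:1  {7,8,9,10}:4
  |U|=5: {0,2,7,9,10}:10  {2,7,8,9,10}:10  {5,6,8,9,10}:1  {6,7,8,9,10}:5
  |U|=6: {0,2,7,8,9,10}:20  {2,6,7,8,9,10}:15  {4,5,6,8,9,10}:1  {5,6,7,8,9,10}:6
  |U|=7: {0,2,6,7,8,9,10}:35  {2,5,6,7,8,9,10}:21  {3,4,5,6,8,9,10}:1  {4,5,6,7,8,9,10}:7
  |U|=8: {0,2,5,6,7,8,9,10}:56  {1,3,4,5,6,8,9,10}:1  {2,4,5,6,7,8,9,10}:28  {3,4,5,6,7,8,9,10}:8
  |U|=9: {0,2,4,5,6,7,8,9,10}:84  {1,3,4,5,6,7,8,9,10}:9  {2,3,4,5,6,7,8,9,10}:36
  start at 0(x): 45
  start at 1(c): 120
sum over floor = 165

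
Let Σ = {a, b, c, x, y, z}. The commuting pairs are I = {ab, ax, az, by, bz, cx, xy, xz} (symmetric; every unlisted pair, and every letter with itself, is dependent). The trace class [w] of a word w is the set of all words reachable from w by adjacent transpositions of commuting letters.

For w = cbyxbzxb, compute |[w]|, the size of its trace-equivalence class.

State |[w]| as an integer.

#0=c has no predecessor
#1=b depends on [0:c]
#2=y depends on [0:c]
#3=x depends on [1:b]
#4=b depends on [3:x]
#5=z depends on [2:y]
#6=x depends on [4:b]
#7=b depends on [6:x]
sources: [0:c]
N(rest) = Σ N(rest − s) over sources s of rest; N(one piece) = 1:
  size 1 → [5]=1  [7]=1
  size 2 → [2,5]=1  [5,7]=2  [6,7]=1
  size 3 → [2,5,7]=3  [4,6,7]=1  [5,6,7]=3
  size 4 → [2,5,6,7]=6  [3,4,6,7]=1  [4,5,6,7]=4
  size 5 → [1,3,4,6,7]=1  [2,4,5,6,7]=10  [3,4,5,6,7]=5
  size 6 → [1,3,4,5,6,7]=6  [2,3,4,5,6,7]=15
  first=0(c) contributes 21

21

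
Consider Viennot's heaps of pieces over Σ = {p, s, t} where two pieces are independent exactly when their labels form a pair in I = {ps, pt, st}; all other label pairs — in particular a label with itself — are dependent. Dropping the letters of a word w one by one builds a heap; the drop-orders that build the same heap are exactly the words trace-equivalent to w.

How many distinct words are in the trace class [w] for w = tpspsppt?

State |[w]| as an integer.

#0=t has no predecessor
#1=p has no predecessor
#2=s has no predecessor
#3=p depends on [1:p]
#4=s depends on [2:s]
#5=p depends on [3:p]
#6=p depends on [5:p]
#7=t depends on [0:t]
sources: [0:t, 1:p, 2:s]
N(rest) = Σ N(rest − s) over sources s of rest; N(one piece) = 1:
  size 1 → [4]=1  [6]=1  [7]=1
  size 2 → [0,7]=1  [2,4]=1  [4,6]=2  [4,7]=2  [5,6]=1  [6,7]=2
  size 3 → [0,4,7]=3  [0,6,7]=3  [2,4,6]=3  [2,4,7]=3  [3,5,6]=1  [4,5,6]=3  [4,6,7]=6  [5,6,7]=3
  size 4 → [0,2,4,7]=6  [0,4,6,7]=12  [0,5,6,7]=6  [1,3,5,6]=1  [2,4,5,6]=6  [2,4,6,7]=12  [3,4,5,6]=4  [3,5,6,7]=4  [4,5,6,7]=12
  size 5 → [0,2,4,6,7]=30  [0,3,5,6,7]=10  [0,4,5,6,7]=30  [1,3,4,5,6]=5  [1,3,5,6,7]=5  [2,3,4,5,6]=10  [2,4,5,6,7]=30  [3,4,5,6,7]=20
  size 6 → [0,1,3,5,6,7]=15  [0,2,4,5,6,7]=90  [0,3,4,5,6,7]=60  [1,2,3,4,5,6]=15  [1,3,4,5,6,7]=30  [2,3,4,5,6,7]=60
  first=0(t) contributes 105
  first=1(p) contributes 210
  first=2(s) contributes 105
|[w]| = 420

420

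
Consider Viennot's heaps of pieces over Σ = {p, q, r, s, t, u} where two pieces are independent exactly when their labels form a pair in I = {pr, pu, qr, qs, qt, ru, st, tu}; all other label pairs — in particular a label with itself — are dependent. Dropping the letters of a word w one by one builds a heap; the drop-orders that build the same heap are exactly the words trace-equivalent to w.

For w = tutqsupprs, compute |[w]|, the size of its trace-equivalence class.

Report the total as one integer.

#0=t has no predecessor
#1=u has no predecessor
#2=t depends on [0:t]
#3=q depends on [1:u]
#4=s depends on [1:u]
#5=u depends on [3:q, 4:s]
#6=p depends on [2:t, 3:q, 4:s]
#7=p depends on [6:p]
#8=r depends on [2:t, 4:s]
#9=s depends on [5:u, 7:p, 8:r]
sources: [0:t, 1:u]
N(rest) = Σ N(rest − s) over sources s of rest; N(one piece) = 1:
  size 1 → [9]=1
  size 2 → [5,9]=1  [7,9]=1  [8,9]=1
  size 3 → [5,7,9]=2  [5,8,9]=2  [6,7,9]=1  [7,8,9]=2
  size 4 → [5,6,7,9]=3  [5,7,8,9]=6  [6,7,8,9]=3
  size 5 → [2,6,7,8,9]=3  [3,5,6,7,9]=3  [5,6,7,8,9]=12
  size 6 → [0,2,6,7,8,9]=3  [2,5,6,7,8,9]=15  [3,5,6,7,8,9]=15  [4,5,6,7,8,9]=12
  size 7 → [0,2,5,6,7,8,9]=18  [2,3,5,6,7,8,9]=30  [2,4,5,6,7,8,9]=27  [3,4,5,6,7,8,9]=27
  size 8 → [0,2,3,5,6,7,8,9]=48  [0,2,4,5,6,7,8,9]=45  [1,3,4,5,6,7,8,9]=27  [2,3,4,5,6,7,8,9]=84
  first=0(t) contributes 111
  first=1(u) contributes 177
|[w]| = 288

288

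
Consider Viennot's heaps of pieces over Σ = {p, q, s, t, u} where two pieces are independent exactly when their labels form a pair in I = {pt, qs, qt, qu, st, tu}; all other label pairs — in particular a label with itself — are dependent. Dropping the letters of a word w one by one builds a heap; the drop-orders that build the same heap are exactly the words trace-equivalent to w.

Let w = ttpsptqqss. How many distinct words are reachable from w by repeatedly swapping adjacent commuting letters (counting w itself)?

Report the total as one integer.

720

drop 0:t onto floor
drop 1:t onto {0:t}
drop 2:p onto floor
drop 3:s onto {2:p}
drop 4:p onto {3:s}
drop 5:t onto {1:t}
drop 6:q onto {4:p}
drop 7:q onto {6:q}
drop 8:s onto {4:p}
drop 9:s onto {8:s}
ground layer = {0:t, 2:p}
drop-orders for the pieces not yet dropped (sum over which currently-grounded one goes next):
  1 to go: {5} 1  {7} 1  {9} 1
  2 to go: {1,5} 1  {5,7} 2  {5,9} 2  {6,7} 1  {7,9} 2  {8,9} 1
  3 to go: {0,1,5} 1  {1,5,7} 3  {1,5,9} 3  {5,6,7} 3  {5,7,9} 6  {5,8,9} 3  {6,7,9} 3  {7,8,9} 3
  4 to go: {0,1,5,7} 4  {0,1,5,9} 4  {1,5,6,7} 6  {1,5,7,9} 12  {1,5,8,9} 6  {5,6,7,9} 12  {5,7,8,9} 12  {6,7,8,9} 6
  5 to go: {0,1,5,6,7} 10  {0,1,5,7,9} 20  {0,1,5,8,9} 10  {1,5,6,7,9} 30  {1,5,7,8,9} 30  {4,6,7,8,9} 6  {5,6,7,8,9} 30
  6 to go: {0,1,5,6,7,9} 60  {0,1,5,7,8,9} 60  {1,5,6,7,8,9} 90  {3,4,6,7,8,9} 6  {4,5,6,7,8,9} 36
  7 to go: {0,1,5,6,7,8,9} 210  {1,4,5,6,7,8,9} 126  {2,3,4,6,7,8,9} 6  {3,4,5,6,7,8,9} 42
  8 to go: {0,1,4,5,6,7,8,9} 336  {1,3,4,5,6,7,8,9} 168  {2,3,4,5,6,7,8,9} 48
  if 0:t drops first: 216 orders
  if 2:p drops first: 504 orders
heap linearizations: 720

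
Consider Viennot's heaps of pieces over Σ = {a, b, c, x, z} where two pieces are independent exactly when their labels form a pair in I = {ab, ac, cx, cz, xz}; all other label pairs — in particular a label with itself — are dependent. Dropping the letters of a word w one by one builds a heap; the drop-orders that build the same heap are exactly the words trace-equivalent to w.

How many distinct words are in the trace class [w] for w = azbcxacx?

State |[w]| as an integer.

10

piece 0:a — minimal
piece 1:z rests on {0:a}
piece 2:b rests on {1:z}
piece 3:c rests on {2:b}
piece 4:x rests on {2:b}
piece 5:a rests on {4:x}
piece 6:c rests on {3:c}
piece 7:x rests on {5:a}
minimal pieces: {0:a}
ways to finish when only these pieces remain (= sum over removing one remaining piece with nothing left below it):
  1 left: {6}→1  {7}→1
  2 left: {3,6}→1  {5,7}→1  {6,7}→2
  3 left: {3,6,7}→3  {4,5,7}→1  {5,6,7}→3
  4 left: {3,5,6,7}→6  {4,5,6,7}→4
  5 left: {3,4,5,6,7}→10
  6 left: {2,3,4,5,6,7}→10
  placing 0:a first → 10 extensions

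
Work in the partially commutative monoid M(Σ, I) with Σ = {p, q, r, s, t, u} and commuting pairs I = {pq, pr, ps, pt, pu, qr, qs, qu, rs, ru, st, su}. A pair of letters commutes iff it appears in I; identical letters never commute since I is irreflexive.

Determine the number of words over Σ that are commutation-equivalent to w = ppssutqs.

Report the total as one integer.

560

0(p) covers ∅
1(p) covers 0:p
2(s) covers ∅
3(s) covers 2:s
4(u) covers ∅
5(t) covers 4:u
6(q) covers 5:t
7(s) covers 3:s
floor of heap: 0:p, 2:s, 4:u
completions by unplaced set U, small U first (add the entries for U minus each lowest piece of U):
  |U|=1: {1}:1  {6}:1  {7}:1
  |U|=2: {0,1}:1  {1,6}:2  {1,7}:2  {3,7}:1  {5,6}:1  {6,7}:2
  |U|=3: {0,1,6}:3  {0,1,7}:3  {1,3,7}:3  {1,5,6}:3  {1,6,7}:6  {2,3,7}:1  {3,6,7}:3  {4,5,6}:1  {5,6,7}:3
  |U|=4: {0,1,3,7}:6  {0,1,5,6}:6  {0,1,6,7}:12  {1,2,3,7}:4  {1,3,6,7}:12  {1,4,5,6}:4  {1,5,6,7}:12  {2,3,6,7}:4  {3,5,6,7}:6  {4,5,6,7}:4
  |U|=5: {0,1,2,3,7}:10  {0,1,3,6,7}:30  {0,1,4,5,6}:10  {0,1,5,6,7}:30  {1,2,3,6,7}:20  {1,3,5,6,7}:30  {1,4,5,6,7}:20  {2,3,5,6,7}:10  {3,4,5,6,7}:10
  |U|=6: {0,1,2,3,6,7}:60  {0,1,3,5,6,7}:90  {0,1,4,5,6,7}:60  {1,2,3,5,6,7}:60  {1,3,4,5,6,7}:60  {2,3,4,5,6,7}:20
  start at 0(p): 140
  start at 2(s): 210
  start at 4(u): 210
sum over floor = 560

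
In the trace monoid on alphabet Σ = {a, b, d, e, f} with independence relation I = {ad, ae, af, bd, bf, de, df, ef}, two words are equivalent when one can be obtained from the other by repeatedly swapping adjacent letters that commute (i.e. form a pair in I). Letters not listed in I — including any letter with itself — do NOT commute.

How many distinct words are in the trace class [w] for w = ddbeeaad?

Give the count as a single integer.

336

piece 0:d — minimal
piece 1:d rests on {0:d}
piece 2:b — minimal
piece 3:e rests on {2:b}
piece 4:e rests on {3:e}
piece 5:a rests on {2:b}
piece 6:a rests on {5:a}
piece 7:d rests on {1:d}
minimal pieces: {0:d, 2:b}
ways to finish when only these pieces remain (= sum over removing one remaining piece with nothing left below it):
  1 left: {4}→1  {6}→1  {7}→1
  2 left: {1,7}→1  {3,4}→1  {4,6}→2  {4,7}→2  {5,6}→1  {6,7}→2
  3 left: {0,1,7}→1  {1,4,7}→3  {1,6,7}→3  {3,4,6}→3  {3,4,7}→3  {4,5,6}→3  {4,6,7}→6  {5,6,7}→3
  4 left: {0,1,4,7}→4  {0,1,6,7}→4  {1,3,4,7}→6  {1,4,6,7}→12  {1,5,6,7}→6  {3,4,5,6}→6  {3,4,6,7}→12  {4,5,6,7}→12
  5 left: {0,1,3,4,7}→10  {0,1,4,6,7}→20  {0,1,5,6,7}→10  {1,3,4,6,7}→30  {1,4,5,6,7}→30  {2,3,4,5,6}→6  {3,4,5,6,7}→30
  6 left: {0,1,3,4,6,7}→60  {0,1,4,5,6,7}→60  {1,3,4,5,6,7}→90  {2,3,4,5,6,7}→36
  placing 0:d first → 126 extensions
  placing 2:b first → 210 extensions
total linear extensions = 336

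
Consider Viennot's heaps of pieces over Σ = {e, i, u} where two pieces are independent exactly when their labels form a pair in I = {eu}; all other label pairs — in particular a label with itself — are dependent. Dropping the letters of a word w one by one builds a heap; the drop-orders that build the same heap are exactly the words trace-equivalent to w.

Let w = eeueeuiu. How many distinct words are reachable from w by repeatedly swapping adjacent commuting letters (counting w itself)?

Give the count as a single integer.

drop 0:e onto floor
drop 1:e onto {0:e}
drop 2:u onto floor
drop 3:e onto {1:e}
drop 4:e onto {3:e}
drop 5:u onto {2:u}
drop 6:i onto {4:e, 5:u}
drop 7:u onto {6:i}
ground layer = {0:e, 2:u}
drop-orders for the pieces not yet dropped (sum over which currently-grounded one goes next):
  1 to go: {7} 1
  2 to go: {6,7} 1
  3 to go: {4,6,7} 1  {5,6,7} 1
  4 to go: {2,5,6,7} 1  {3,4,6,7} 1  {4,5,6,7} 2
  5 to go: {1,3,4,6,7} 1  {2,4,5,6,7} 3  {3,4,5,6,7} 3
  6 to go: {0,1,3,4,6,7} 1  {1,3,4,5,6,7} 4  {2,3,4,5,6,7} 6
  if 0:e drops first: 10 orders
  if 2:u drops first: 5 orders
heap linearizations: 15

15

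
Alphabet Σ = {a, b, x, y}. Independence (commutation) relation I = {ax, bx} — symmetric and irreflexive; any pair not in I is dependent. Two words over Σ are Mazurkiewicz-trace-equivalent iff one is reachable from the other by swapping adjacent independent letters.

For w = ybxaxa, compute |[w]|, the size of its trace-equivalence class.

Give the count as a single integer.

#0=y has no predecessor
#1=b depends on [0:y]
#2=x depends on [0:y]
#3=a depends on [1:b]
#4=x depends on [2:x]
#5=a depends on [3:a]
sources: [0:y]
N(rest) = Σ N(rest − s) over sources s of rest; N(one piece) = 1:
  size 1 → [4]=1  [5]=1
  size 2 → [2,4]=1  [3,5]=1  [4,5]=2
  size 3 → [1,3,5]=1  [2,4,5]=3  [3,4,5]=3
  size 4 → [1,3,4,5]=4  [2,3,4,5]=6
  first=0(y) contributes 10

10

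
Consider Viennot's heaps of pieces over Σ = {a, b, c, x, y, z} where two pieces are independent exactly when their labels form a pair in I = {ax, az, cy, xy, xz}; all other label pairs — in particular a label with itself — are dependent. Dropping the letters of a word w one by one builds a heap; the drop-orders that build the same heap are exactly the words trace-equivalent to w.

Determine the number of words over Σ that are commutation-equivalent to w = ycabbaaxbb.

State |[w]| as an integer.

6

drop 0:y onto floor
drop 1:c onto floor
drop 2:a onto {0:y, 1:c}
drop 3:b onto {2:a}
drop 4:b onto {3:b}
drop 5:a onto {4:b}
drop 6:a onto {5:a}
drop 7:x onto {4:b}
drop 8:b onto {6:a, 7:x}
drop 9:b onto {8:b}
ground layer = {0:y, 1:c}
drop-orders for the pieces not yet dropped (sum over which currently-grounded one goes next):
  1 to go: {9} 1
  2 to go: {8,9} 1
  3 to go: {6,8,9} 1  {7,8,9} 1
  4 to go: {5,6,8,9} 1  {6,7,8,9} 2
  5 to go: {5,6,7,8,9} 3
  6 to go: {4,5,6,7,8,9} 3
  7 to go: {3,4,5,6,7,8,9} 3
  8 to go: {2,3,4,5,6,7,8,9} 3
  if 0:y drops first: 3 orders
  if 1:c drops first: 3 orders
heap linearizations: 6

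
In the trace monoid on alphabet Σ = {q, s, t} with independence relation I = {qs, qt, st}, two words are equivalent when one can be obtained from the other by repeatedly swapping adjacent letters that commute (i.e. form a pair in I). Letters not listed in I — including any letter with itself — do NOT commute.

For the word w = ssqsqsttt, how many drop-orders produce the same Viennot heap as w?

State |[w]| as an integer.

#0=s has no predecessor
#1=s depends on [0:s]
#2=q has no predecessor
#3=s depends on [1:s]
#4=q depends on [2:q]
#5=s depends on [3:s]
#6=t has no predecessor
#7=t depends on [6:t]
#8=t depends on [7:t]
sources: [0:s, 2:q, 6:t]
N(rest) = Σ N(rest − s) over sources s of rest; N(one piece) = 1:
  size 1 → [4]=1  [5]=1  [8]=1
  size 2 → [2,4]=1  [3,5]=1  [4,5]=2  [4,8]=2  [5,8]=2  [7,8]=1
  size 3 → [1,3,5]=1  [2,4,5]=3  [2,4,8]=3  [3,4,5]=3  [3,5,8]=3  [4,5,8]=6  [4,7,8]=3  [5,7,8]=3  [6,7,8]=1
  size 4 → [0,1,3,5]=1  [1,3,4,5]=4  [1,3,5,8]=4  [2,3,4,5]=6  [2,4,5,8]=12  [2,4,7,8]=6  [3,4,5,8]=12  [3,5,7,8]=6  [4,5,7,8]=12  [4,6,7,8]=4  [5,6,7,8]=4
  size 5 → [0,1,3,4,5]=5  [0,1,3,5,8]=5  [1,2,3,4,5]=10  [1,3,4,5,8]=20  [1,3,5,7,8]=10  [2,3,4,5,8]=30  [2,4,5,7,8]=30  [2,4,6,7,8]=10  [3,4,5,7,8]=30  [3,5,6,7,8]=10  [4,5,6,7,8]=20
  size 6 → [0,1,2,3,4,5]=15  [0,1,3,4,5,8]=30  [0,1,3,5,7,8]=15  [1,2,3,4,5,8]=60  [1,3,4,5,7,8]=60  [1,3,5,6,7,8]=20  [2,3,4,5,7,8]=90  [2,4,5,6,7,8]=60  [3,4,5,6,7,8]=60
  size 7 → [0,1,2,3,4,5,8]=105  [0,1,3,4,5,7,8]=105  [0,1,3,5,6,7,8]=35  [1,2,3,4,5,7,8]=210  [1,3,4,5,6,7,8]=140  [2,3,4,5,6,7,8]=210
  first=0(s) contributes 560
  first=2(q) contributes 280
  first=6(t) contributes 420
|[w]| = 1260

1260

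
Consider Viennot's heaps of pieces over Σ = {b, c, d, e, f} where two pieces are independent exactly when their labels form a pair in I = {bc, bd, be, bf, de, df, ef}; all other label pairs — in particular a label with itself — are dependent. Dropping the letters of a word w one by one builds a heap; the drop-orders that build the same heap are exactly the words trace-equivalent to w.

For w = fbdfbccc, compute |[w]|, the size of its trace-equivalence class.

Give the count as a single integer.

84

drop 0:f onto floor
drop 1:b onto floor
drop 2:d onto floor
drop 3:f onto {0:f}
drop 4:b onto {1:b}
drop 5:c onto {2:d, 3:f}
drop 6:c onto {5:c}
drop 7:c onto {6:c}
ground layer = {0:f, 1:b, 2:d}
drop-orders for the pieces not yet dropped (sum over which currently-grounded one goes next):
  1 to go: {4} 1  {7} 1
  2 to go: {1,4} 1  {4,7} 2  {6,7} 1
  3 to go: {1,4,7} 3  {4,6,7} 3  {5,6,7} 1
  4 to go: {1,4,6,7} 6  {2,5,6,7} 1  {3,5,6,7} 1  {4,5,6,7} 4
  5 to go: {0,3,5,6,7} 1  {1,4,5,6,7} 10  {2,3,5,6,7} 2  {2,4,5,6,7} 5  {3,4,5,6,7} 5
  6 to go: {0,2,3,5,6,7} 3  {0,3,4,5,6,7} 6  {1,2,4,5,6,7} 15  {1,3,4,5,6,7} 15  {2,3,4,5,6,7} 12
  if 0:f drops first: 42 orders
  if 1:b drops first: 21 orders
  if 2:d drops first: 21 orders
heap linearizations: 84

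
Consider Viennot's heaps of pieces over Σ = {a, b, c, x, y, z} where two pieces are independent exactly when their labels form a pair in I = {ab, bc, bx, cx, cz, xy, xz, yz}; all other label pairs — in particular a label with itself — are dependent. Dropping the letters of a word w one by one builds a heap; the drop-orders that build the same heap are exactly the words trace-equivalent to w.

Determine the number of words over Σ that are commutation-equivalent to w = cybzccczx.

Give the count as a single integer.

180

#0=c has no predecessor
#1=y depends on [0:c]
#2=b depends on [1:y]
#3=z depends on [2:b]
#4=c depends on [1:y]
#5=c depends on [4:c]
#6=c depends on [5:c]
#7=z depends on [3:z]
#8=x has no predecessor
sources: [0:c, 8:x]
N(rest) = Σ N(rest − s) over sources s of rest; N(one piece) = 1:
  size 1 → [6]=1  [7]=1  [8]=1
  size 2 → [3,7]=1  [5,6]=1  [6,7]=2  [6,8]=2  [7,8]=2
  size 3 → [2,3,7]=1  [3,6,7]=3  [3,7,8]=3  [4,5,6]=1  [5,6,7]=3  [5,6,8]=3  [6,7,8]=6
  size 4 → [2,3,6,7]=4  [2,3,7,8]=4  [3,5,6,7]=6  [3,6,7,8]=12  [4,5,6,7]=4  [4,5,6,8]=4  [5,6,7,8]=12
  size 5 → [2,3,5,6,7]=10  [2,3,6,7,8]=20  [3,4,5,6,7]=10  [3,5,6,7,8]=30  [4,5,6,7,8]=20
  size 6 → [2,3,4,5,6,7]=20  [2,3,5,6,7,8]=60  [3,4,5,6,7,8]=60
  size 7 → [1,2,3,4,5,6,7]=20  [2,3,4,5,6,7,8]=140
  first=0(c) contributes 160
  first=8(x) contributes 20
|[w]| = 180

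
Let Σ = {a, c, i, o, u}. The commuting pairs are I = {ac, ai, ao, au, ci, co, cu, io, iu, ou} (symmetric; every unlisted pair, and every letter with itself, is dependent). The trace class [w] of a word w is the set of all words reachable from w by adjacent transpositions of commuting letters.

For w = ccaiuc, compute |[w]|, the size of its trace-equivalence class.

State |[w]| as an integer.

120

0(c) covers ∅
1(c) covers 0:c
2(a) covers ∅
3(i) covers ∅
4(u) covers ∅
5(c) covers 1:c
floor of heap: 0:c, 2:a, 3:i, 4:u
completions by unplaced set U, small U first (add the entries for U minus each lowest piece of U):
  |U|=1: {2}:1  {3}:1  {4}:1  {5}:1
  |U|=2: {1,5}:1  {2,3}:2  {2,4}:2  {2,5}:2  {3,4}:2  {3,5}:2  {4,5}:2
  |U|=3: {0,1,5}:1  {1,2,5}:3  {1,3,5}:3  {1,4,5}:3  {2,3,4}:6  {2,3,5}:6  {2,4,5}:6  {3,4,5}:6
  |U|=4: {0,1,2,5}:4  {0,1,3,5}:4  {0,1,4,5}:4  {1,2,3,5}:12  {1,2,4,5}:12  {1,3,4,5}:12  {2,3,4,5}:24
  start at 0(c): 60
  start at 2(a): 20
  start at 3(i): 20
  start at 4(u): 20
sum over floor = 120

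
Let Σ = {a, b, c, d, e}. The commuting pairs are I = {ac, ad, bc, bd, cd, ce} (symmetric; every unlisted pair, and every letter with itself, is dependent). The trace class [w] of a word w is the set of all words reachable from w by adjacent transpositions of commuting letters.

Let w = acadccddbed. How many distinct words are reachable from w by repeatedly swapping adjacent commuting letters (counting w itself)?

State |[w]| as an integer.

3300

0(a) covers ∅
1(c) covers ∅
2(a) covers 0:a
3(d) covers ∅
4(c) covers 1:c
5(c) covers 4:c
6(d) covers 3:d
7(d) covers 6:d
8(b) covers 2:a
9(e) covers 7:d, 8:b
10(d) covers 9:e
floor of heap: 0:a, 1:c, 3:d
completions by unplaced set U, small U first (add the entries for U minus each lowest piece of U):
  |U|=1: {5}:1  {10}:1
  |U|=2: {4,5}:1  {5,10}:2  {9,10}:1
  |U|=3: {1,4,5}:1  {4,5,10}:3  {5,9,10}:3  {7,9,10}:1  {8,9,10}:1
  |U|=4: {1,4,5,10}:4  {2,8,9,10}:1  {4,5,9,10}:6  {5,7,9,10}:4  {5,8,9,10}:4  {6,7,9,10}:1  {7,8,9,10}:2
  |U|=5: {0,2,8,9,10}:1  {1,4,5,9,10}:10  {2,5,8,9,10}:5  {2,7,8,9,10}:3  {3,6,7,9,10}:1  {4,5,7,9,10}:10  {4,5,8,9,10}:10  {5,6,7,9,10}:5  {5,7,8,9,10}:10  {6,7,8,9,10}:3
  |U|=6: {0,2,5,8,9,10}:6  {0,2,7,8,9,10}:4  {1,4,5,7,9,10}:20  {1,4,5,8,9,10}:20  {2,4,5,8,9,10}:15  {2,5,7,8,9,10}:18  {2,6,7,8,9,10}:6  {3,5,6,7,9,10}:6  {3,6,7,8,9,10}:4  {4,5,6,7,9,10}:15  {4,5,7,8,9,10}:30  {5,6,7,8,9,10}:18
  |U|=7: {0,2,4,5,8,9,10}:21  {0,2,5,7,8,9,10}:28  {0,2,6,7,8,9,10}:10  {1,2,4,5,8,9,10}:35  {1,4,5,6,7,9,10}:35  {1,4,5,7,8,9,10}:70  {2,3,6,7,8,9,10}:10  {2,4,5,7,8,9,10}:63  {2,5,6,7,8,9,10}:42  {3,4,5,6,7,9,10}:21  {3,5,6,7,8,9,10}:28  {4,5,6,7,8,9,10}:63
  |U|=8: {0,1,2,4,5,8,9,10}:56  {0,2,3,6,7,8,9,10}:20  {0,2,4,5,7,8,9,10}:112  {0,2,5,6,7,8,9,10}:80  {1,2,4,5,7,8,9,10}:168  {1,3,4,5,6,7,9,10}:56  {1,4,5,6,7,8,9,10}:168  {2,3,5,6,7,8,9,10}:80  {2,4,5,6,7,8,9,10}:168  {3,4,5,6,7,8,9,10}:112
  |U|=9: {0,1,2,4,5,7,8,9,10}:336  {0,2,3,5,6,7,8,9,10}:180  {0,2,4,5,6,7,8,9,10}:360  {1,2,4,5,6,7,8,9,10}:504  {1,3,4,5,6,7,8,9,10}:336  {2,3,4,5,6,7,8,9,10}:360
  start at 0(a): 1200
  start at 1(c): 900
  start at 3(d): 1200
sum over floor = 3300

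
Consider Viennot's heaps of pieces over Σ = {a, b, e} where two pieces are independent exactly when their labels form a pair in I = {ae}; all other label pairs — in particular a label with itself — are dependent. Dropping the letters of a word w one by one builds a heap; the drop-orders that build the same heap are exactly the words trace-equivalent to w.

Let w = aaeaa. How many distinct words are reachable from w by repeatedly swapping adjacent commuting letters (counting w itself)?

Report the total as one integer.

5

drop 0:a onto floor
drop 1:a onto {0:a}
drop 2:e onto floor
drop 3:a onto {1:a}
drop 4:a onto {3:a}
ground layer = {0:a, 2:e}
drop-orders for the pieces not yet dropped (sum over which currently-grounded one goes next):
  1 to go: {2} 1  {4} 1
  2 to go: {2,4} 2  {3,4} 1
  3 to go: {1,3,4} 1  {2,3,4} 3
  if 0:a drops first: 4 orders
  if 2:e drops first: 1 orders
heap linearizations: 5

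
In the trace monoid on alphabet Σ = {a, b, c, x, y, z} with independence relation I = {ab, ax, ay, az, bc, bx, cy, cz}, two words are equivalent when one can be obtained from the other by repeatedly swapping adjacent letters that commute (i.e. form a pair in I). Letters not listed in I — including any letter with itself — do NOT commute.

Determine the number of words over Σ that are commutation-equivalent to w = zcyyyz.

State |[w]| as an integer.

6

drop 0:z onto floor
drop 1:c onto floor
drop 2:y onto {0:z}
drop 3:y onto {2:y}
drop 4:y onto {3:y}
drop 5:z onto {4:y}
ground layer = {0:z, 1:c}
drop-orders for the pieces not yet dropped (sum over which currently-grounded one goes next):
  1 to go: {1} 1  {5} 1
  2 to go: {1,5} 2  {4,5} 1
  3 to go: {1,4,5} 3  {3,4,5} 1
  4 to go: {1,3,4,5} 4  {2,3,4,5} 1
  if 0:z drops first: 5 orders
  if 1:c drops first: 1 orders
heap linearizations: 6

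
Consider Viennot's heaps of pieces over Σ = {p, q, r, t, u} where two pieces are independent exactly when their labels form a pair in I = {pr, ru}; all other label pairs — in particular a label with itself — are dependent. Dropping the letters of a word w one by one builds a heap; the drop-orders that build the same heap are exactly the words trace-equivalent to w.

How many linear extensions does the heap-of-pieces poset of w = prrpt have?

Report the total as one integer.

0(p) covers ∅
1(r) covers ∅
2(r) covers 1:r
3(p) covers 0:p
4(t) covers 2:r, 3:p
floor of heap: 0:p, 1:r
completions by unplaced set U, small U first (add the entries for U minus each lowest piece of U):
  |U|=1: {4}:1
  |U|=2: {2,4}:1  {3,4}:1
  |U|=3: {0,3,4}:1  {1,2,4}:1  {2,3,4}:2
  start at 0(p): 3
  start at 1(r): 3
sum over floor = 6

6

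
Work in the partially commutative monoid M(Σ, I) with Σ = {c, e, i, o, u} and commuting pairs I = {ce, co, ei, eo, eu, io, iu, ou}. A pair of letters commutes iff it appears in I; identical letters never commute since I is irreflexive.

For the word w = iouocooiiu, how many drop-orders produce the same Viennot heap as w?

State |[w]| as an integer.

drop 0:i onto floor
drop 1:o onto floor
drop 2:u onto floor
drop 3:o onto {1:o}
drop 4:c onto {0:i, 2:u}
drop 5:o onto {3:o}
drop 6:o onto {5:o}
drop 7:i onto {4:c}
drop 8:i onto {7:i}
drop 9:u onto {4:c}
ground layer = {0:i, 1:o, 2:u}
drop-orders for the pieces not yet dropped (sum over which currently-grounded one goes next):
  1 to go: {6} 1  {8} 1  {9} 1
  2 to go: {5,6} 1  {6,8} 2  {6,9} 2  {7,8} 1  {8,9} 2
  3 to go: {3,5,6} 1  {5,6,8} 3  {5,6,9} 3  {6,7,8} 3  {6,8,9} 6  {7,8,9} 3
  4 to go: {1,3,5,6} 1  {3,5,6,8} 4  {3,5,6,9} 4  {4,7,8,9} 3  {5,6,7,8} 6  {5,6,8,9} 12  {6,7,8,9} 12
  5 to go: {0,4,7,8,9} 3  {1,3,5,6,8} 5  {1,3,5,6,9} 5  {2,4,7,8,9} 3  {3,5,6,7,8} 10  {3,5,6,8,9} 20  {4,6,7,8,9} 15  {5,6,7,8,9} 30
  6 to go: {0,2,4,7,8,9} 6  {0,4,6,7,8,9} 18  {1,3,5,6,7,8} 15  {1,3,5,6,8,9} 30  {2,4,6,7,8,9} 18  {3,5,6,7,8,9} 60  {4,5,6,7,8,9} 45
  7 to go: {0,2,4,6,7,8,9} 42  {0,4,5,6,7,8,9} 63  {1,3,5,6,7,8,9} 105  {2,4,5,6,7,8,9} 63  {3,4,5,6,7,8,9} 105
  8 to go: {0,2,4,5,6,7,8,9} 168  {0,3,4,5,6,7,8,9} 168  {1,3,4,5,6,7,8,9} 210  {2,3,4,5,6,7,8,9} 168
  if 0:i drops first: 378 orders
  if 1:o drops first: 504 orders
  if 2:u drops first: 378 orders
heap linearizations: 1260

1260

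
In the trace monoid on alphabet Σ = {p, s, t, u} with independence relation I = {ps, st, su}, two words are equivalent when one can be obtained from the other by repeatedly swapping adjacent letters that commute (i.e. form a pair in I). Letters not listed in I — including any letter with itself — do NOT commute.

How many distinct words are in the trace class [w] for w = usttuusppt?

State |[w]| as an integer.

45

piece 0:u — minimal
piece 1:s — minimal
piece 2:t rests on {0:u}
piece 3:t rests on {2:t}
piece 4:u rests on {3:t}
piece 5:u rests on {4:u}
piece 6:s rests on {1:s}
piece 7:p rests on {5:u}
piece 8:p rests on {7:p}
piece 9:t rests on {8:p}
minimal pieces: {0:u, 1:s}
ways to finish when only these pieces remain (= sum over removing one remaining piece with nothing left below it):
  1 left: {6}→1  {9}→1
  2 left: {1,6}→1  {6,9}→2  {8,9}→1
  3 left: {1,6,9}→3  {6,8,9}→3  {7,8,9}→1
  4 left: {1,6,8,9}→6  {5,7,8,9}→1  {6,7,8,9}→4
  5 left: {1,6,7,8,9}→10  {4,5,7,8,9}→1  {5,6,7,8,9}→5
  6 left: {1,5,6,7,8,9}→15  {3,4,5,7,8,9}→1  {4,5,6,7,8,9}→6
  7 left: {1,4,5,6,7,8,9}→21  {2,3,4,5,7,8,9}→1  {3,4,5,6,7,8,9}→7
  8 left: {0,2,3,4,5,7,8,9}→1  {1,3,4,5,6,7,8,9}→28  {2,3,4,5,6,7,8,9}→8
  placing 0:u first → 36 extensions
  placing 1:s first → 9 extensions
total linear extensions = 45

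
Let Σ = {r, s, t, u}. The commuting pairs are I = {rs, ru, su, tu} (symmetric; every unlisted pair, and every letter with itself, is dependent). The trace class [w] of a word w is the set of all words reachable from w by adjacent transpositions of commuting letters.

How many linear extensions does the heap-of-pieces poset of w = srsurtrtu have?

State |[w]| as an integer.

216

#0=s has no predecessor
#1=r has no predecessor
#2=s depends on [0:s]
#3=u has no predecessor
#4=r depends on [1:r]
#5=t depends on [2:s, 4:r]
#6=r depends on [5:t]
#7=t depends on [6:r]
#8=u depends on [3:u]
sources: [0:s, 1:r, 3:u]
N(rest) = Σ N(rest − s) over sources s of rest; N(one piece) = 1:
  size 1 → [7]=1  [8]=1
  size 2 → [3,8]=1  [6,7]=1  [7,8]=2
  size 3 → [3,7,8]=3  [5,6,7]=1  [6,7,8]=3
  size 4 → [2,5,6,7]=1  [3,6,7,8]=6  [4,5,6,7]=1  [5,6,7,8]=4
  size 5 → [0,2,5,6,7]=1  [1,4,5,6,7]=1  [2,4,5,6,7]=2  [2,5,6,7,8]=5  [3,5,6,7,8]=10  [4,5,6,7,8]=5
  size 6 → [0,2,4,5,6,7]=3  [0,2,5,6,7,8]=6  [1,2,4,5,6,7]=3  [1,4,5,6,7,8]=6  [2,3,5,6,7,8]=15  [2,4,5,6,7,8]=12  [3,4,5,6,7,8]=15
  size 7 → [0,1,2,4,5,6,7]=6  [0,2,3,5,6,7,8]=21  [0,2,4,5,6,7,8]=21  [1,2,4,5,6,7,8]=21  [1,3,4,5,6,7,8]=21  [2,3,4,5,6,7,8]=42
  first=0(s) contributes 84
  first=1(r) contributes 84
  first=3(u) contributes 48
|[w]| = 216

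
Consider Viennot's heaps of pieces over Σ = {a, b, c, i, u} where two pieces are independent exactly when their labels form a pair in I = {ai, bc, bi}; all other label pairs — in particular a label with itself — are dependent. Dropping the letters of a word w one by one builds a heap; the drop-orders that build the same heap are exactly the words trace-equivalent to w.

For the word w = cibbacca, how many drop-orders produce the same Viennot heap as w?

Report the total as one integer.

drop 0:c onto floor
drop 1:i onto {0:c}
drop 2:b onto floor
drop 3:b onto {2:b}
drop 4:a onto {0:c, 3:b}
drop 5:c onto {1:i, 4:a}
drop 6:c onto {5:c}
drop 7:a onto {6:c}
ground layer = {0:c, 2:b}
drop-orders for the pieces not yet dropped (sum over which currently-grounded one goes next):
  1 to go: {7} 1
  2 to go: {6,7} 1
  3 to go: {5,6,7} 1
  4 to go: {1,5,6,7} 1  {4,5,6,7} 1
  5 to go: {1,4,5,6,7} 2  {3,4,5,6,7} 1
  6 to go: {0,1,4,5,6,7} 2  {1,3,4,5,6,7} 3  {2,3,4,5,6,7} 1
  if 0:c drops first: 4 orders
  if 2:b drops first: 5 orders
heap linearizations: 9

9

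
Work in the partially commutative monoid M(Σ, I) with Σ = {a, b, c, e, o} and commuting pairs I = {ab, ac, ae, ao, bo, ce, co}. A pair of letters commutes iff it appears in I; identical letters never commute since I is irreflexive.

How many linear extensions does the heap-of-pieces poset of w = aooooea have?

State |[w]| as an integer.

21

drop 0:a onto floor
drop 1:o onto floor
drop 2:o onto {1:o}
drop 3:o onto {2:o}
drop 4:o onto {3:o}
drop 5:e onto {4:o}
drop 6:a onto {0:a}
ground layer = {0:a, 1:o}
drop-orders for the pieces not yet dropped (sum over which currently-grounded one goes next):
  1 to go: {5} 1  {6} 1
  2 to go: {0,6} 1  {4,5} 1  {5,6} 2
  3 to go: {0,5,6} 3  {3,4,5} 1  {4,5,6} 3
  4 to go: {0,4,5,6} 6  {2,3,4,5} 1  {3,4,5,6} 4
  5 to go: {0,3,4,5,6} 10  {1,2,3,4,5} 1  {2,3,4,5,6} 5
  if 0:a drops first: 6 orders
  if 1:o drops first: 15 orders
heap linearizations: 21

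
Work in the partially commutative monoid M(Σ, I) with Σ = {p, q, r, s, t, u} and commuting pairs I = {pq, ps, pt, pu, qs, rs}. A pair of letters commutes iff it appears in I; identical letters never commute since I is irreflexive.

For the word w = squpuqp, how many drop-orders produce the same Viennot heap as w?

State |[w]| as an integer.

42

0(s) covers ∅
1(q) covers ∅
2(u) covers 0:s, 1:q
3(p) covers ∅
4(u) covers 2:u
5(q) covers 4:u
6(p) covers 3:p
floor of heap: 0:s, 1:q, 3:p
completions by unplaced set U, small U first (add the entries for U minus each lowest piece of U):
  |U|=1: {5}:1  {6}:1
  |U|=2: {3,6}:1  {4,5}:1  {5,6}:2
  |U|=3: {2,4,5}:1  {3,5,6}:3  {4,5,6}:3
  |U|=4: {0,2,4,5}:1  {1,2,4,5}:1  {2,4,5,6}:4  {3,4,5,6}:6
  |U|=5: {0,1,2,4,5}:2  {0,2,4,5,6}:5  {1,2,4,5,6}:5  {2,3,4,5,6}:10
  start at 0(s): 15
  start at 1(q): 15
  start at 3(p): 12
sum over floor = 42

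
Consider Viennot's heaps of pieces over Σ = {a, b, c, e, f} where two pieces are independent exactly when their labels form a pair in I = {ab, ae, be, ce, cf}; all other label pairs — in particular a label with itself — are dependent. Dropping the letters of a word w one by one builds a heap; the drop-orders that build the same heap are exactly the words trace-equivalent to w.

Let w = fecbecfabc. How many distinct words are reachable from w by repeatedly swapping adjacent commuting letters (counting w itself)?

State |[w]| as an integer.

50

drop 0:f onto floor
drop 1:e onto {0:f}
drop 2:c onto floor
drop 3:b onto {0:f, 2:c}
drop 4:e onto {1:e}
drop 5:c onto {3:b}
drop 6:f onto {3:b, 4:e}
drop 7:a onto {5:c, 6:f}
drop 8:b onto {5:c, 6:f}
drop 9:c onto {7:a, 8:b}
ground layer = {0:f, 2:c}
drop-orders for the pieces not yet dropped (sum over which currently-grounded one goes next):
  1 to go: {9} 1
  2 to go: {7,9} 1  {8,9} 1
  3 to go: {7,8,9} 2
  4 to go: {5,7,8,9} 2  {6,7,8,9} 2
  5 to go: {4,6,7,8,9} 2  {5,6,7,8,9} 4
  6 to go: {1,4,6,7,8,9} 2  {3,5,6,7,8,9} 4  {4,5,6,7,8,9} 6
  7 to go: {1,4,5,6,7,8,9} 8  {2,3,5,6,7,8,9} 4  {3,4,5,6,7,8,9} 10
  8 to go: {1,3,4,5,6,7,8,9} 18  {2,3,4,5,6,7,8,9} 14
  if 0:f drops first: 32 orders
  if 2:c drops first: 18 orders
heap linearizations: 50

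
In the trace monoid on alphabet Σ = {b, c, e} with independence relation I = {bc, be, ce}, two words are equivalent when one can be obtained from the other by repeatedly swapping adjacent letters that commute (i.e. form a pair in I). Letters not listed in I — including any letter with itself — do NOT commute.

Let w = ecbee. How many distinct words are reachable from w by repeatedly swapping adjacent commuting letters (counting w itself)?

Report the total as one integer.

0(e) covers ∅
1(c) covers ∅
2(b) covers ∅
3(e) covers 0:e
4(e) covers 3:e
floor of heap: 0:e, 1:c, 2:b
completions by unplaced set U, small U first (add the entries for U minus each lowest piece of U):
  |U|=1: {1}:1  {2}:1  {4}:1
  |U|=2: {1,2}:2  {1,4}:2  {2,4}:2  {3,4}:1
  |U|=3: {0,3,4}:1  {1,2,4}:6  {1,3,4}:3  {2,3,4}:3
  start at 0(e): 12
  start at 1(c): 4
  start at 2(b): 4
sum over floor = 20

20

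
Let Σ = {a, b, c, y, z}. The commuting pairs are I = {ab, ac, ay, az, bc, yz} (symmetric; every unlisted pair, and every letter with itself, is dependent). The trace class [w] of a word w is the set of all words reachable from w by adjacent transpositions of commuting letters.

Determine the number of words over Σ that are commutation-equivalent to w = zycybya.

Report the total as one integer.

14

#0=z has no predecessor
#1=y has no predecessor
#2=c depends on [0:z, 1:y]
#3=y depends on [2:c]
#4=b depends on [3:y]
#5=y depends on [4:b]
#6=a has no predecessor
sources: [0:z, 1:y, 6:a]
N(rest) = Σ N(rest − s) over sources s of rest; N(one piece) = 1:
  size 1 → [5]=1  [6]=1
  size 2 → [4,5]=1  [5,6]=2
  size 3 → [3,4,5]=1  [4,5,6]=3
  size 4 → [2,3,4,5]=1  [3,4,5,6]=4
  size 5 → [0,2,3,4,5]=1  [1,2,3,4,5]=1  [2,3,4,5,6]=5
  first=0(z) contributes 6
  first=1(y) contributes 6
  first=6(a) contributes 2
|[w]| = 14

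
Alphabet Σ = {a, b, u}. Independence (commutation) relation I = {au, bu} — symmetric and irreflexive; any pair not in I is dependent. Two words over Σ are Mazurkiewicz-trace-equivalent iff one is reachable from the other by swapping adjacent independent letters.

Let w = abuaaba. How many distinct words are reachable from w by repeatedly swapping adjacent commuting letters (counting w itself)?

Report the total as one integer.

drop 0:a onto floor
drop 1:b onto {0:a}
drop 2:u onto floor
drop 3:a onto {1:b}
drop 4:a onto {3:a}
drop 5:b onto {4:a}
drop 6:a onto {5:b}
ground layer = {0:a, 2:u}
drop-orders for the pieces not yet dropped (sum over which currently-grounded one goes next):
  1 to go: {2} 1  {6} 1
  2 to go: {2,6} 2  {5,6} 1
  3 to go: {2,5,6} 3  {4,5,6} 1
  4 to go: {2,4,5,6} 4  {3,4,5,6} 1
  5 to go: {1,3,4,5,6} 1  {2,3,4,5,6} 5
  if 0:a drops first: 6 orders
  if 2:u drops first: 1 orders
heap linearizations: 7

7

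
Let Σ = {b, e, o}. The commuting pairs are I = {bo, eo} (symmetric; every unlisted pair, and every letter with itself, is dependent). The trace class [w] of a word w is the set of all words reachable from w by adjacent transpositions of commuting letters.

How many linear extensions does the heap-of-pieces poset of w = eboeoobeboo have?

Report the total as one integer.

piece 0:e — minimal
piece 1:b rests on {0:e}
piece 2:o — minimal
piece 3:e rests on {1:b}
piece 4:o rests on {2:o}
piece 5:o rests on {4:o}
piece 6:b rests on {3:e}
piece 7:e rests on {6:b}
piece 8:b rests on {7:e}
piece 9:o rests on {5:o}
piece 10:o rests on {9:o}
minimal pieces: {0:e, 2:o}
ways to finish when only these pieces remain (= sum over removing one remaining piece with nothing left below it):
  1 left: {8}→1  {10}→1
  2 left: {7,8}→1  {8,10}→2  {9,10}→1
  3 left: {5,9,10}→1  {6,7,8}→1  {7,8,10}→3  {8,9,10}→3
  4 left: {3,6,7,8}→1  {4,5,9,10}→1  {5,8,9,10}→4  {6,7,8,10}→4  {7,8,9,10}→6
  5 left: {1,3,6,7,8}→1  {2,4,5,9,10}→1  {3,6,7,8,10}→5  {4,5,8,9,10}→5  {5,7,8,9,10}→10  {6,7,8,9,10}→10
  6 left: {0,1,3,6,7,8}→1  {1,3,6,7,8,10}→6  {2,4,5,8,9,10}→6  {3,6,7,8,9,10}→15  {4,5,7,8,9,10}→15  {5,6,7,8,9,10}→20
  7 left: {0,1,3,6,7,8,10}→7  {1,3,6,7,8,9,10}→21  {2,4,5,7,8,9,10}→21  {3,5,6,7,8,9,10}→35  {4,5,6,7,8,9,10}→35
  8 left: {0,1,3,6,7,8,9,10}→28  {1,3,5,6,7,8,9,10}→56  {2,4,5,6,7,8,9,10}→56  {3,4,5,6,7,8,9,10}→70
  9 left: {0,1,3,5,6,7,8,9,10}→84  {1,3,4,5,6,7,8,9,10}→126  {2,3,4,5,6,7,8,9,10}→126
  placing 0:e first → 252 extensions
  placing 2:o first → 210 extensions
total linear extensions = 462

462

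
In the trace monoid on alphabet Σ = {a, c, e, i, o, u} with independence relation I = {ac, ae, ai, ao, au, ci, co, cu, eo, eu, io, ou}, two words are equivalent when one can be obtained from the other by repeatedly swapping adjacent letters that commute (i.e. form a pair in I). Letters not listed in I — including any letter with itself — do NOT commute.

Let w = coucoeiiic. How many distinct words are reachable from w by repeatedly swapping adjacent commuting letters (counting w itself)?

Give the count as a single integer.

#0=c has no predecessor
#1=o has no predecessor
#2=u has no predecessor
#3=c depends on [0:c]
#4=o depends on [1:o]
#5=e depends on [3:c]
#6=i depends on [2:u, 5:e]
#7=i depends on [6:i]
#8=i depends on [7:i]
#9=c depends on [5:e]
sources: [0:c, 1:o, 2:u]
N(rest) = Σ N(rest − s) over sources s of rest; N(one piece) = 1:
  size 1 → [4]=1  [8]=1  [9]=1
  size 2 → [1,4]=1  [4,8]=2  [4,9]=2  [7,8]=1  [8,9]=2
  size 3 → [1,4,8]=3  [1,4,9]=3  [4,7,8]=3  [4,8,9]=6  [6,7,8]=1  [7,8,9]=3
  size 4 → [1,4,7,8]=6  [1,4,8,9]=12  [2,6,7,8]=1  [4,6,7,8]=4  [4,7,8,9]=12  [6,7,8,9]=4
  size 5 → [1,4,6,7,8]=10  [1,4,7,8,9]=30  [2,4,6,7,8]=5  [2,6,7,8,9]=5  [4,6,7,8,9]=20  [5,6,7,8,9]=4
  size 6 → [1,2,4,6,7,8]=15  [1,4,6,7,8,9]=60  [2,4,6,7,8,9]=30  [2,5,6,7,8,9]=9  [3,5,6,7,8,9]=4  [4,5,6,7,8,9]=24
  size 7 → [0,3,5,6,7,8,9]=4  [1,2,4,6,7,8,9]=105  [1,4,5,6,7,8,9]=84  [2,3,5,6,7,8,9]=13  [2,4,5,6,7,8,9]=63  [3,4,5,6,7,8,9]=28
  size 8 → [0,2,3,5,6,7,8,9]=17  [0,3,4,5,6,7,8,9]=32  [1,2,4,5,6,7,8,9]=252  [1,3,4,5,6,7,8,9]=112  [2,3,4,5,6,7,8,9]=104
  first=0(c) contributes 468
  first=1(o) contributes 153
  first=2(u) contributes 144
|[w]| = 765

765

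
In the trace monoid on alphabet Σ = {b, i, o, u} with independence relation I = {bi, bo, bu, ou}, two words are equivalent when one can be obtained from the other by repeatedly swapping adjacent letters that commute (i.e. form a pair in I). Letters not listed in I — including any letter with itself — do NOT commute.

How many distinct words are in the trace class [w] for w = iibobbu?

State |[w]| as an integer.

drop 0:i onto floor
drop 1:i onto {0:i}
drop 2:b onto floor
drop 3:o onto {1:i}
drop 4:b onto {2:b}
drop 5:b onto {4:b}
drop 6:u onto {1:i}
ground layer = {0:i, 2:b}
drop-orders for the pieces not yet dropped (sum over which currently-grounded one goes next):
  1 to go: {3} 1  {5} 1  {6} 1
  2 to go: {3,5} 2  {3,6} 2  {4,5} 1  {5,6} 2
  3 to go: {1,3,6} 2  {2,4,5} 1  {3,4,5} 3  {3,5,6} 6  {4,5,6} 3
  4 to go: {0,1,3,6} 2  {1,3,5,6} 8  {2,3,4,5} 4  {2,4,5,6} 4  {3,4,5,6} 12
  5 to go: {0,1,3,5,6} 10  {1,3,4,5,6} 20  {2,3,4,5,6} 20
  if 0:i drops first: 40 orders
  if 2:b drops first: 30 orders
heap linearizations: 70

70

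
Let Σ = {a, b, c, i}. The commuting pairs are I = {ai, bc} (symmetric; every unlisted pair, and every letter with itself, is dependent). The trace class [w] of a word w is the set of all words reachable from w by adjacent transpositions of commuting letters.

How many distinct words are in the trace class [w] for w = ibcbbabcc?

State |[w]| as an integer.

drop 0:i onto floor
drop 1:b onto {0:i}
drop 2:c onto {0:i}
drop 3:b onto {1:b}
drop 4:b onto {3:b}
drop 5:a onto {2:c, 4:b}
drop 6:b onto {5:a}
drop 7:c onto {5:a}
drop 8:c onto {7:c}
ground layer = {0:i}
drop-orders for the pieces not yet dropped (sum over which currently-grounded one goes next):
  1 to go: {6} 1  {8} 1
  2 to go: {6,8} 2  {7,8} 1
  3 to go: {6,7,8} 3
  4 to go: {5,6,7,8} 3
  5 to go: {2,5,6,7,8} 3  {4,5,6,7,8} 3
  6 to go: {2,4,5,6,7,8} 6  {3,4,5,6,7,8} 3
  7 to go: {1,3,4,5,6,7,8} 3  {2,3,4,5,6,7,8} 9
  if 0:i drops first: 12 orders

12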